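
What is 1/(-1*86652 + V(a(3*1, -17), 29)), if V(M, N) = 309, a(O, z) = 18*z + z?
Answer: -1/86343 ≈ -1.1582e-5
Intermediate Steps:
a(O, z) = 19*z
1/(-1*86652 + V(a(3*1, -17), 29)) = 1/(-1*86652 + 309) = 1/(-86652 + 309) = 1/(-86343) = -1/86343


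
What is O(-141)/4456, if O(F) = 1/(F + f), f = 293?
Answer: 1/677312 ≈ 1.4764e-6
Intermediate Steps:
O(F) = 1/(293 + F) (O(F) = 1/(F + 293) = 1/(293 + F))
O(-141)/4456 = 1/((293 - 141)*4456) = (1/4456)/152 = (1/152)*(1/4456) = 1/677312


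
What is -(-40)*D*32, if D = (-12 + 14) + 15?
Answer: 21760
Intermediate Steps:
D = 17 (D = 2 + 15 = 17)
-(-40)*D*32 = -(-40)*17*32 = -40*(-17)*32 = 680*32 = 21760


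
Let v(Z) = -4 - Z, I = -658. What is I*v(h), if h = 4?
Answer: 5264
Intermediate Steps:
I*v(h) = -658*(-4 - 1*4) = -658*(-4 - 4) = -658*(-8) = 5264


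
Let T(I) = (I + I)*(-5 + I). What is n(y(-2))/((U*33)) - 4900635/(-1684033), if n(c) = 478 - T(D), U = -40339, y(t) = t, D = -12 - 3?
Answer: 501835927367/172443295167 ≈ 2.9101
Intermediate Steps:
D = -15
T(I) = 2*I*(-5 + I) (T(I) = (2*I)*(-5 + I) = 2*I*(-5 + I))
n(c) = -122 (n(c) = 478 - 2*(-15)*(-5 - 15) = 478 - 2*(-15)*(-20) = 478 - 1*600 = 478 - 600 = -122)
n(y(-2))/((U*33)) - 4900635/(-1684033) = -122/((-40339*33)) - 4900635/(-1684033) = -122/(-1331187) - 4900635*(-1/1684033) = -122*(-1/1331187) + 4900635/1684033 = 122/1331187 + 4900635/1684033 = 501835927367/172443295167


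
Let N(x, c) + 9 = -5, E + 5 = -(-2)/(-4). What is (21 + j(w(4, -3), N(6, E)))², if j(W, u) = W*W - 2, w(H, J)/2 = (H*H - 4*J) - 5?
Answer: 4558225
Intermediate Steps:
E = -11/2 (E = -5 - (-2)/(-4) = -5 - (-2)*(-1)/4 = -5 - 2*¼ = -5 - ½ = -11/2 ≈ -5.5000)
w(H, J) = -10 - 8*J + 2*H² (w(H, J) = 2*((H*H - 4*J) - 5) = 2*((H² - 4*J) - 5) = 2*(-5 + H² - 4*J) = -10 - 8*J + 2*H²)
N(x, c) = -14 (N(x, c) = -9 - 5 = -14)
j(W, u) = -2 + W² (j(W, u) = W² - 2 = -2 + W²)
(21 + j(w(4, -3), N(6, E)))² = (21 + (-2 + (-10 - 8*(-3) + 2*4²)²))² = (21 + (-2 + (-10 + 24 + 2*16)²))² = (21 + (-2 + (-10 + 24 + 32)²))² = (21 + (-2 + 46²))² = (21 + (-2 + 2116))² = (21 + 2114)² = 2135² = 4558225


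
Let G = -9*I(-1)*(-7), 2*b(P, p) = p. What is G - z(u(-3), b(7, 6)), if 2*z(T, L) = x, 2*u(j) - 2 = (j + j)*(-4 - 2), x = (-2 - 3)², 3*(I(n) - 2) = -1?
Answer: 185/2 ≈ 92.500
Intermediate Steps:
b(P, p) = p/2
I(n) = 5/3 (I(n) = 2 + (⅓)*(-1) = 2 - ⅓ = 5/3)
x = 25 (x = (-5)² = 25)
u(j) = 1 - 6*j (u(j) = 1 + ((j + j)*(-4 - 2))/2 = 1 + ((2*j)*(-6))/2 = 1 + (-12*j)/2 = 1 - 6*j)
z(T, L) = 25/2 (z(T, L) = (½)*25 = 25/2)
G = 105 (G = -9*5/3*(-7) = -15*(-7) = 105)
G - z(u(-3), b(7, 6)) = 105 - 1*25/2 = 105 - 25/2 = 185/2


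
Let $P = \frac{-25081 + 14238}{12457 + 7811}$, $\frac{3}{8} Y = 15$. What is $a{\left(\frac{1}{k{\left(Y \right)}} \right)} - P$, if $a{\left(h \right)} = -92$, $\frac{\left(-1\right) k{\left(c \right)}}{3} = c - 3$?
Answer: $- \frac{1853813}{20268} \approx -91.465$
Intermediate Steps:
$Y = 40$ ($Y = \frac{8}{3} \cdot 15 = 40$)
$k{\left(c \right)} = 9 - 3 c$ ($k{\left(c \right)} = - 3 \left(c - 3\right) = - 3 \left(-3 + c\right) = 9 - 3 c$)
$P = - \frac{10843}{20268} \approx -0.53498$
$a{\left(\frac{1}{k{\left(Y \right)}} \right)} - P = -92 - - \frac{10843}{20268} = -92 + \frac{10843}{20268} = - \frac{1853813}{20268}$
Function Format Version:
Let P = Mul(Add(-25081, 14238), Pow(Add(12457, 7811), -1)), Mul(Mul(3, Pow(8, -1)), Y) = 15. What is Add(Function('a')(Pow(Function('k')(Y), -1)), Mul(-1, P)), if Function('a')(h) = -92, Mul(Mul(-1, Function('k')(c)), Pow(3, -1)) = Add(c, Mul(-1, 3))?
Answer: Rational(-1853813, 20268) ≈ -91.465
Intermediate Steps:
Y = 40 (Y = Mul(Rational(8, 3), 15) = 40)
Function('k')(c) = Add(9, Mul(-3, c)) (Function('k')(c) = Mul(-3, Add(c, Mul(-1, 3))) = Mul(-3, Add(c, -3)) = Mul(-3, Add(-3, c)) = Add(9, Mul(-3, c)))
P = Rational(-10843, 20268) (P = Mul(-10843, Pow(20268, -1)) = Mul(-10843, Rational(1, 20268)) = Rational(-10843, 20268) ≈ -0.53498)
Add(Function('a')(Pow(Function('k')(Y), -1)), Mul(-1, P)) = Add(-92, Mul(-1, Rational(-10843, 20268))) = Add(-92, Rational(10843, 20268)) = Rational(-1853813, 20268)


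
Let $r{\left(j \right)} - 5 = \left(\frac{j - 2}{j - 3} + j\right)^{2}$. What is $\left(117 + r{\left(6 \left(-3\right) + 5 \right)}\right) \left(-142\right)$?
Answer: $- \frac{4862151}{128} \approx -37986.0$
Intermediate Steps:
$r{\left(j \right)} = 5 + \left(j + \frac{-2 + j}{-3 + j}\right)^{2}$ ($r{\left(j \right)} = 5 + \left(\frac{j - 2}{j - 3} + j\right)^{2} = 5 + \left(\frac{-2 + j}{-3 + j} + j\right)^{2} = 5 + \left(j + \frac{-2 + j}{-3 + j}\right)^{2}$)
$\left(117 + r{\left(6 \left(-3\right) + 5 \right)}\right) \left(-142\right) = \left(117 + \left(5 + \frac{\left(2 - \left(6 \left(-3\right) + 5\right)^{2} + 2 \left(6 \left(-3\right) + 5\right)\right)^{2}}{\left(-3 + \left(6 \left(-3\right) + 5\right)\right)^{2}}\right)\right) \left(-142\right) = \left(117 + \left(5 + \frac{\left(2 - \left(-18 + 5\right)^{2} + 2 \left(-18 + 5\right)\right)^{2}}{\left(-3 + \left(-18 + 5\right)\right)^{2}}\right)\right) \left(-142\right) = \left(117 + \left(5 + \frac{\left(2 - \left(-13\right)^{2} + 2 \left(-13\right)\right)^{2}}{\left(-3 - 13\right)^{2}}\right)\right) \left(-142\right) = \left(117 + \left(5 + \frac{\left(2 - 169 - 26\right)^{2}}{256}\right)\right) \left(-142\right) = \left(117 + \left(5 + \frac{\left(-193\right)^{2}}{256}\right)\right) \left(-142\right) = \left(117 + \left(5 + \frac{1}{256} \cdot 37249\right)\right) \left(-142\right) = \left(117 + \left(5 + \frac{37249}{256}\right)\right) \left(-142\right) = \left(117 + \frac{38529}{256}\right) \left(-142\right) = \frac{68481}{256} \left(-142\right) = - \frac{4862151}{128}$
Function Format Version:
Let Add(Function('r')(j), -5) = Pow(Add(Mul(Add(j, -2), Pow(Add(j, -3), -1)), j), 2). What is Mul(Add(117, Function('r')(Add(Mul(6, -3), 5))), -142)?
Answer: Rational(-4862151, 128) ≈ -37986.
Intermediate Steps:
Function('r')(j) = Add(5, Pow(Add(j, Mul(Pow(Add(-3, j), -1), Add(-2, j))), 2)) (Function('r')(j) = Add(5, Pow(Add(Mul(Add(j, -2), Pow(Add(j, -3), -1)), j), 2)) = Add(5, Pow(Add(Mul(Add(-2, j), Pow(Add(-3, j), -1)), j), 2)) = Add(5, Pow(Add(Mul(Pow(Add(-3, j), -1), Add(-2, j)), j), 2)) = Add(5, Pow(Add(j, Mul(Pow(Add(-3, j), -1), Add(-2, j))), 2)))
Mul(Add(117, Function('r')(Add(Mul(6, -3), 5))), -142) = Mul(Add(117, Add(5, Mul(Pow(Add(-3, Add(Mul(6, -3), 5)), -2), Pow(Add(2, Mul(-1, Pow(Add(Mul(6, -3), 5), 2)), Mul(2, Add(Mul(6, -3), 5))), 2)))), -142) = Mul(Add(117, Add(5, Mul(Pow(Add(-3, Add(-18, 5)), -2), Pow(Add(2, Mul(-1, Pow(Add(-18, 5), 2)), Mul(2, Add(-18, 5))), 2)))), -142) = Mul(Add(117, Add(5, Mul(Pow(Add(-3, -13), -2), Pow(Add(2, Mul(-1, Pow(-13, 2)), Mul(2, -13)), 2)))), -142) = Mul(Add(117, Add(5, Mul(Pow(-16, -2), Pow(Add(2, Mul(-1, 169), -26), 2)))), -142) = Mul(Add(117, Add(5, Mul(Rational(1, 256), Pow(Add(2, -169, -26), 2)))), -142) = Mul(Add(117, Add(5, Mul(Rational(1, 256), Pow(-193, 2)))), -142) = Mul(Add(117, Add(5, Mul(Rational(1, 256), 37249))), -142) = Mul(Add(117, Add(5, Rational(37249, 256))), -142) = Mul(Add(117, Rational(38529, 256)), -142) = Mul(Rational(68481, 256), -142) = Rational(-4862151, 128)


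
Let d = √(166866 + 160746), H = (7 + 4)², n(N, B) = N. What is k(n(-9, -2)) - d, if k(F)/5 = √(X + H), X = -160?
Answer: -2*√81903 + 5*I*√39 ≈ -572.37 + 31.225*I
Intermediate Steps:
H = 121 (H = 11² = 121)
k(F) = 5*I*√39 (k(F) = 5*√(-160 + 121) = 5*√(-39) = 5*(I*√39) = 5*I*√39)
d = 2*√81903 (d = √327612 = 2*√81903 ≈ 572.37)
k(n(-9, -2)) - d = 5*I*√39 - 2*√81903 = -2*√81903 + 5*I*√39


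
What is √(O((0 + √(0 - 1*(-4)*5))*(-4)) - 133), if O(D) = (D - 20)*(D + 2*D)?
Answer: √(827 + 480*√5) ≈ 43.593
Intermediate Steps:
O(D) = 3*D*(-20 + D) (O(D) = (-20 + D)*(3*D) = 3*D*(-20 + D))
√(O((0 + √(0 - 1*(-4)*5))*(-4)) - 133) = √(3*((0 + √(0 - 1*(-4)*5))*(-4))*(-20 + (0 + √(0 - 1*(-4)*5))*(-4)) - 133) = √(3*((0 + √(0 + 4*5))*(-4))*(-20 + (0 + √(0 + 4*5))*(-4)) - 133) = √(3*((0 + √(0 + 20))*(-4))*(-20 + (0 + √(0 + 20))*(-4)) - 133) = √(3*((0 + √20)*(-4))*(-20 + (0 + √20)*(-4)) - 133) = √(3*((0 + 2*√5)*(-4))*(-20 + (0 + 2*√5)*(-4)) - 133) = √(3*((2*√5)*(-4))*(-20 + (2*√5)*(-4)) - 133) = √(3*(-8*√5)*(-20 - 8*√5) - 133) = √(-24*√5*(-20 - 8*√5) - 133) = √(-133 - 24*√5*(-20 - 8*√5))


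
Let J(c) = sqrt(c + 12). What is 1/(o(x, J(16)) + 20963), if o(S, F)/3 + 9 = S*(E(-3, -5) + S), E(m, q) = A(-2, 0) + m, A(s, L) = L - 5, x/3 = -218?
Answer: 1/1319780 ≈ 7.5770e-7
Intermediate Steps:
x = -654 (x = 3*(-218) = -654)
A(s, L) = -5 + L
J(c) = sqrt(12 + c)
E(m, q) = -5 + m (E(m, q) = (-5 + 0) + m = -5 + m)
o(S, F) = -27 + 3*S*(-8 + S) (o(S, F) = -27 + 3*(S*((-5 - 3) + S)) = -27 + 3*(S*(-8 + S)) = -27 + 3*S*(-8 + S))
1/(o(x, J(16)) + 20963) = 1/((-27 - 24*(-654) + 3*(-654)**2) + 20963) = 1/((-27 + 15696 + 3*427716) + 20963) = 1/((-27 + 15696 + 1283148) + 20963) = 1/(1298817 + 20963) = 1/1319780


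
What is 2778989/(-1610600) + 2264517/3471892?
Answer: -1500279649247/1397957313800 ≈ -1.0732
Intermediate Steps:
2778989/(-1610600) + 2264517/3471892 = 2778989*(-1/1610600) + 2264517*(1/3471892) = -2778989/1610600 + 2264517/3471892 = -1500279649247/1397957313800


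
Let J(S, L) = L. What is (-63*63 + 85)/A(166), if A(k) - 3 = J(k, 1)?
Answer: -971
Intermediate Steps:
A(k) = 4 (A(k) = 3 + 1 = 4)
(-63*63 + 85)/A(166) = (-63*63 + 85)/4 = (-3969 + 85)*(¼) = -3884*¼ = -971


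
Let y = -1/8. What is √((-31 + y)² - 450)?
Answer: 3*√3689/8 ≈ 22.776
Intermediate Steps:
y = -⅛ (y = -1*⅛ = -⅛ ≈ -0.12500)
√((-31 + y)² - 450) = √((-31 - ⅛)² - 450) = √((-249/8)² - 450) = √(62001/64 - 450) = √(33201/64) = 3*√3689/8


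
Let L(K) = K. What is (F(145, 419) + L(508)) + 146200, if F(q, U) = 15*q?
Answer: 148883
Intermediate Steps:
(F(145, 419) + L(508)) + 146200 = (15*145 + 508) + 146200 = (2175 + 508) + 146200 = 2683 + 146200 = 148883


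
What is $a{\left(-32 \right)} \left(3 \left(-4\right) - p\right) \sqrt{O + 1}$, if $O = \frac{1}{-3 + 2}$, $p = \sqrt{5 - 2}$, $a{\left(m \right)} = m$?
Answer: $0$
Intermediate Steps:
$p = \sqrt{3} \approx 1.732$
$O = -1$ ($O = \frac{1}{-1} = -1$)
$a{\left(-32 \right)} \left(3 \left(-4\right) - p\right) \sqrt{O + 1} = - 32 \left(3 \left(-4\right) - \sqrt{3}\right) \sqrt{-1 + 1} = - 32 \left(-12 - \sqrt{3}\right) \sqrt{0} = - 32 \left(-12 - \sqrt{3}\right) 0 = \left(-32\right) 0 = 0$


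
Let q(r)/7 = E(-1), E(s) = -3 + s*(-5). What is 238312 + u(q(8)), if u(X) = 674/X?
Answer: 1668521/7 ≈ 2.3836e+5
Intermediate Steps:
E(s) = -3 - 5*s
q(r) = 14 (q(r) = 7*(-3 - 5*(-1)) = 7*(-3 + 5) = 7*2 = 14)
238312 + u(q(8)) = 238312 + 674/14 = 238312 + 674*(1/14) = 238312 + 337/7 = 1668521/7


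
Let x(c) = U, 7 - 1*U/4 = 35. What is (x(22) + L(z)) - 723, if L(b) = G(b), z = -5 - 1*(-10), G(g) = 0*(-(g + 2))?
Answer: -835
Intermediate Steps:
U = -112 (U = 28 - 4*35 = 28 - 140 = -112)
x(c) = -112
G(g) = 0 (G(g) = 0*(-(2 + g)) = 0*(-2 - g) = 0)
z = 5 (z = -5 + 10 = 5)
L(b) = 0
(x(22) + L(z)) - 723 = (-112 + 0) - 723 = -112 - 723 = -835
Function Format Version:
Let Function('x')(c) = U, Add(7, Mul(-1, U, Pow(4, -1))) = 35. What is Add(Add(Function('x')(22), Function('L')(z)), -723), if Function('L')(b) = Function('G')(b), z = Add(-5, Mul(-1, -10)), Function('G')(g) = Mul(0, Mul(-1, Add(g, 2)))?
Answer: -835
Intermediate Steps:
U = -112 (U = Add(28, Mul(-4, 35)) = Add(28, -140) = -112)
Function('x')(c) = -112
Function('G')(g) = 0 (Function('G')(g) = Mul(0, Mul(-1, Add(2, g))) = Mul(0, Add(-2, Mul(-1, g))) = 0)
z = 5 (z = Add(-5, 10) = 5)
Function('L')(b) = 0
Add(Add(Function('x')(22), Function('L')(z)), -723) = Add(Add(-112, 0), -723) = Add(-112, -723) = -835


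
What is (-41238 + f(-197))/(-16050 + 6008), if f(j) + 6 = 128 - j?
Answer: 40919/10042 ≈ 4.0748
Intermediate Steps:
f(j) = 122 - j (f(j) = -6 + (128 - j) = 122 - j)
(-41238 + f(-197))/(-16050 + 6008) = (-41238 + (122 - 1*(-197)))/(-16050 + 6008) = (-41238 + (122 + 197))/(-10042) = (-41238 + 319)*(-1/10042) = -40919*(-1/10042) = 40919/10042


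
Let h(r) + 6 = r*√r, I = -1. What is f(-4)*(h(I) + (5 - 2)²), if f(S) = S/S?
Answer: 3 - I ≈ 3.0 - 1.0*I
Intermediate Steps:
h(r) = -6 + r^(3/2) (h(r) = -6 + r*√r = -6 + r^(3/2))
f(S) = 1
f(-4)*(h(I) + (5 - 2)²) = 1*((-6 + (-1)^(3/2)) + (5 - 2)²) = 1*((-6 - I) + 3²) = 1*((-6 - I) + 9) = 1*(3 - I) = 3 - I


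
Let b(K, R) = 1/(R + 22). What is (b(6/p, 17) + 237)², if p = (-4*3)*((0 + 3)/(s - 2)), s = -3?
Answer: 85451536/1521 ≈ 56181.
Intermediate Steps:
p = 36/5 (p = (-4*3)*((0 + 3)/(-3 - 2)) = -36/(-5) = -36*(-1)/5 = -12*(-⅗) = 36/5 ≈ 7.2000)
b(K, R) = 1/(22 + R)
(b(6/p, 17) + 237)² = (1/(22 + 17) + 237)² = (1/39 + 237)² = (9244/39)² = 85451536/1521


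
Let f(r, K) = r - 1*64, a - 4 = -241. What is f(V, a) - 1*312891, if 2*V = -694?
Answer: -313302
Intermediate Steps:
V = -347 (V = (1/2)*(-694) = -347)
a = -237 (a = 4 - 241 = -237)
f(r, K) = -64 + r (f(r, K) = r - 64 = -64 + r)
f(V, a) - 1*312891 = (-64 - 347) - 1*312891 = -411 - 312891 = -313302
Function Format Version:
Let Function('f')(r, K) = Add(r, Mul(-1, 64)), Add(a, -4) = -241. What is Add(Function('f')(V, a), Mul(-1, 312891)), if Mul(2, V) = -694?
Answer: -313302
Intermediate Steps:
V = -347 (V = Mul(Rational(1, 2), -694) = -347)
a = -237 (a = Add(4, -241) = -237)
Function('f')(r, K) = Add(-64, r) (Function('f')(r, K) = Add(r, -64) = Add(-64, r))
Add(Function('f')(V, a), Mul(-1, 312891)) = Add(Add(-64, -347), Mul(-1, 312891)) = Add(-411, -312891) = -313302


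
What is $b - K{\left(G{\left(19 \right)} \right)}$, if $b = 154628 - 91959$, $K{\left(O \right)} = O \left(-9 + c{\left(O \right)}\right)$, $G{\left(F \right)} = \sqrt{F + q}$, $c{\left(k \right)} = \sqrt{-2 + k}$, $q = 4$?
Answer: $62669 + \sqrt{23} \left(9 - \sqrt{-2 + \sqrt{23}}\right) \approx 62704.0$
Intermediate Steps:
$G{\left(F \right)} = \sqrt{4 + F}$ ($G{\left(F \right)} = \sqrt{F + 4} = \sqrt{4 + F}$)
$K{\left(O \right)} = O \left(-9 + \sqrt{-2 + O}\right)$
$b = 62669$
$b - K{\left(G{\left(19 \right)} \right)} = 62669 - \sqrt{4 + 19} \left(-9 + \sqrt{-2 + \sqrt{4 + 19}}\right) = 62669 - \sqrt{23} \left(-9 + \sqrt{-2 + \sqrt{23}}\right)$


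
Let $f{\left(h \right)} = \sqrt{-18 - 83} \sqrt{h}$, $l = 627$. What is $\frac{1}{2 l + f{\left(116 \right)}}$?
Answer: $\frac{627}{792116} - \frac{i \sqrt{2929}}{792116} \approx 0.00079155 - 6.8324 \cdot 10^{-5} i$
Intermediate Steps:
$f{\left(h \right)} = i \sqrt{101} \sqrt{h}$ ($f{\left(h \right)} = \sqrt{-101} \sqrt{h} = i \sqrt{101} \sqrt{h}$)
$\frac{1}{2 l + f{\left(116 \right)}} = \frac{1}{2 \cdot 627 + i \sqrt{101} \sqrt{116}} = \frac{1}{1254 + i \sqrt{101} \cdot 2 \sqrt{29}} = \frac{1}{1254 + 2 i \sqrt{2929}}$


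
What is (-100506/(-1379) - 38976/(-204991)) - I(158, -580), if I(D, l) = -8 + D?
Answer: -3106545000/40383227 ≈ -76.927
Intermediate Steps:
(-100506/(-1379) - 38976/(-204991)) - I(158, -580) = (-100506/(-1379) - 38976/(-204991)) - (-8 + 158) = (-100506*(-1/1379) - 38976*(-1/204991)) - 1*150 = (14358/197 + 38976/204991) - 150 = 2950939050/40383227 - 150 = -3106545000/40383227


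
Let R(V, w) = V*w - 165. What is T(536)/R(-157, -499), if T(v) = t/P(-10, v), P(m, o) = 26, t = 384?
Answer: 96/508157 ≈ 0.00018892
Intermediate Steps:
R(V, w) = -165 + V*w
T(v) = 192/13 (T(v) = 384/26 = 384*(1/26) = 192/13)
T(536)/R(-157, -499) = 192/(13*(-165 - 157*(-499))) = 192/(13*(-165 + 78343)) = (192/13)/78178 = (192/13)*(1/78178) = 96/508157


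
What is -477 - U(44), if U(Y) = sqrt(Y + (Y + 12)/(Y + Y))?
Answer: -477 - sqrt(5401)/11 ≈ -483.68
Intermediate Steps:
U(Y) = sqrt(Y + (12 + Y)/(2*Y)) (U(Y) = sqrt(Y + (12 + Y)/((2*Y))) = sqrt(Y + (12 + Y)*(1/(2*Y))) = sqrt(Y + (12 + Y)/(2*Y)))
-477 - U(44) = -477 - sqrt(2 + 4*44 + 24/44)/2 = -477 - sqrt(2 + 176 + 24*(1/44))/2 = -477 - sqrt(2 + 176 + 6/11)/2 = -477 - sqrt(1964/11)/2 = -477 - 2*sqrt(5401)/11/2 = -477 - sqrt(5401)/11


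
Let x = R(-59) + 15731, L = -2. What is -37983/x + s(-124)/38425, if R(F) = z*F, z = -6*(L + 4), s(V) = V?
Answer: -1461535211/631668575 ≈ -2.3138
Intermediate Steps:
z = -12 (z = -6*(-2 + 4) = -6*2 = -12)
R(F) = -12*F
x = 16439 (x = -12*(-59) + 15731 = 708 + 15731 = 16439)
-37983/x + s(-124)/38425 = -37983/16439 - 124/38425 = -1461535211/631668575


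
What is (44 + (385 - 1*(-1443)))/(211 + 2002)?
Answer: 1872/2213 ≈ 0.84591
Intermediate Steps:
(44 + (385 - 1*(-1443)))/(211 + 2002) = (44 + (385 + 1443))/2213 = (44 + 1828)*(1/2213) = 1872*(1/2213) = 1872/2213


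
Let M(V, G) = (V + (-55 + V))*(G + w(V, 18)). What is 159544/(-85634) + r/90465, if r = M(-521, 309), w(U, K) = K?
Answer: -7525281801/1291146635 ≈ -5.8284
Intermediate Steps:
M(V, G) = (-55 + 2*V)*(18 + G) (M(V, G) = (V + (-55 + V))*(G + 18) = (-55 + 2*V)*(18 + G))
r = -358719 (r = -990 - 55*309 + 36*(-521) + 2*309*(-521) = -990 - 16995 - 18756 - 321978 = -358719)
159544/(-85634) + r/90465 = 159544/(-85634) - 358719/90465 = 159544*(-1/85634) - 358719*1/90465 = -79772/42817 - 119573/30155 = -7525281801/1291146635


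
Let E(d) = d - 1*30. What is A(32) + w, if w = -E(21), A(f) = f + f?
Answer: 73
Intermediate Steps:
A(f) = 2*f
E(d) = -30 + d (E(d) = d - 30 = -30 + d)
w = 9 (w = -(-30 + 21) = -1*(-9) = 9)
A(32) + w = 2*32 + 9 = 64 + 9 = 73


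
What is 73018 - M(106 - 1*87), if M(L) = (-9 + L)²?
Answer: 72918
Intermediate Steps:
73018 - M(106 - 1*87) = 73018 - (-9 + (106 - 1*87))² = 73018 - (-9 + (106 - 87))² = 73018 - (-9 + 19)² = 73018 - 1*10² = 73018 - 1*100 = 73018 - 100 = 72918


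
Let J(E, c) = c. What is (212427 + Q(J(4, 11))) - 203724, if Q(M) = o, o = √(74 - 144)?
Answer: 8703 + I*√70 ≈ 8703.0 + 8.3666*I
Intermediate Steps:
o = I*√70 (o = √(-70) = I*√70 ≈ 8.3666*I)
Q(M) = I*√70
(212427 + Q(J(4, 11))) - 203724 = (212427 + I*√70) - 203724 = 8703 + I*√70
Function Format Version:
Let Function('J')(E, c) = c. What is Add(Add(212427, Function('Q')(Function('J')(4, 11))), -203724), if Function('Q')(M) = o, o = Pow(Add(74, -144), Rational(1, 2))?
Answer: Add(8703, Mul(I, Pow(70, Rational(1, 2)))) ≈ Add(8703.0, Mul(8.3666, I))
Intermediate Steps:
o = Mul(I, Pow(70, Rational(1, 2))) (o = Pow(-70, Rational(1, 2)) = Mul(I, Pow(70, Rational(1, 2))) ≈ Mul(8.3666, I))
Function('Q')(M) = Mul(I, Pow(70, Rational(1, 2)))
Add(Add(212427, Function('Q')(Function('J')(4, 11))), -203724) = Add(Add(212427, Mul(I, Pow(70, Rational(1, 2)))), -203724) = Add(8703, Mul(I, Pow(70, Rational(1, 2))))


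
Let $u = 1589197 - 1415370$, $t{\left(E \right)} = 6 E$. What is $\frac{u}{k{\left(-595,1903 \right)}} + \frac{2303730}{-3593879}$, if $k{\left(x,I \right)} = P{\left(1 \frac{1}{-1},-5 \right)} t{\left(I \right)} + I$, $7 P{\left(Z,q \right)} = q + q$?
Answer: $- \frac{4605344338601}{362475042061} \approx -12.705$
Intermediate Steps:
$u = 173827$
$P{\left(Z,q \right)} = \frac{2 q}{7}$ ($P{\left(Z,q \right)} = \frac{q + q}{7} = \frac{2 q}{7}$)
$k{\left(x,I \right)} = - \frac{53 I}{7}$ ($k{\left(x,I \right)} = \frac{2}{7} \left(-5\right) 6 I + I = - \frac{10 \cdot 6 I}{7} + I = - \frac{60 I}{7} + I = - \frac{53 I}{7}$)
$\frac{u}{k{\left(-595,1903 \right)}} + \frac{2303730}{-3593879} = \frac{173827}{\left(- \frac{53}{7}\right) 1903} + \frac{2303730}{-3593879} = \frac{173827}{- \frac{100859}{7}} + 2303730 \left(- \frac{1}{3593879}\right) = 173827 \left(- \frac{7}{100859}\right) - \frac{2303730}{3593879} = - \frac{1216789}{100859} - \frac{2303730}{3593879} = - \frac{4605344338601}{362475042061}$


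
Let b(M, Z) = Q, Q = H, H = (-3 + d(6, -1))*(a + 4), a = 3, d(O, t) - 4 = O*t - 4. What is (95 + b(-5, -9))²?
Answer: 1024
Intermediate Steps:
d(O, t) = O*t (d(O, t) = 4 + (O*t - 4) = 4 + (-4 + O*t) = O*t)
H = -63 (H = (-3 + 6*(-1))*(3 + 4) = (-3 - 6)*7 = -9*7 = -63)
Q = -63
b(M, Z) = -63
(95 + b(-5, -9))² = (95 - 63)² = 32² = 1024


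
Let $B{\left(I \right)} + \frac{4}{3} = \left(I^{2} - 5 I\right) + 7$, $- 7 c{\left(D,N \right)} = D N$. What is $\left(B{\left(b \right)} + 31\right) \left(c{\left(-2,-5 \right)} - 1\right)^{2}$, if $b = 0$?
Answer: $\frac{31790}{147} \approx 216.26$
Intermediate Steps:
$c{\left(D,N \right)} = - \frac{D N}{7}$
$B{\left(I \right)} = \frac{17}{3} + I^{2} - 5 I$ ($B{\left(I \right)} = - \frac{4}{3} + \left(\left(I^{2} - 5 I\right) + 7\right) = - \frac{4}{3} + \left(7 + I^{2} - 5 I\right) = \frac{17}{3} + I^{2} - 5 I$)
$\left(B{\left(b \right)} + 31\right) \left(c{\left(-2,-5 \right)} - 1\right)^{2} = \left(\left(\frac{17}{3} + 0^{2} - 0\right) + 31\right) \left(\left(- \frac{1}{7}\right) \left(-2\right) \left(-5\right) - 1\right)^{2} = \left(\left(\frac{17}{3} + 0 + 0\right) + 31\right) \left(- \frac{10}{7} - 1\right)^{2} = \left(\frac{17}{3} + 31\right) \left(- \frac{17}{7}\right)^{2} = \frac{110}{3} \cdot \frac{289}{49} = \frac{31790}{147}$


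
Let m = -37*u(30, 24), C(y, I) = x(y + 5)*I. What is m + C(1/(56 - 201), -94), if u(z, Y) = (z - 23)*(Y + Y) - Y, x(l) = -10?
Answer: -10604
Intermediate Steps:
u(z, Y) = -Y + 2*Y*(-23 + z) (u(z, Y) = (-23 + z)*(2*Y) - Y = 2*Y*(-23 + z) - Y = -Y + 2*Y*(-23 + z))
C(y, I) = -10*I
m = -11544 (m = -888*(-47 + 2*30) = -888*(-47 + 60) = -888*13 = -37*312 = -11544)
m + C(1/(56 - 201), -94) = -11544 - 10*(-94) = -11544 + 940 = -10604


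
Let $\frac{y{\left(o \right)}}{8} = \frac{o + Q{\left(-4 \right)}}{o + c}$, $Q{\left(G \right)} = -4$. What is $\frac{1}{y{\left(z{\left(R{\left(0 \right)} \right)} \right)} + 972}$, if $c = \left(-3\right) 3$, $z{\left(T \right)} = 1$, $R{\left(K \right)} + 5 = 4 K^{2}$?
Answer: $\frac{1}{975} \approx 0.0010256$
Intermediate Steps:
$R{\left(K \right)} = -5 + 4 K^{2}$
$c = -9$
$y{\left(o \right)} = \frac{8 \left(-4 + o\right)}{-9 + o}$ ($y{\left(o \right)} = 8 \frac{o - 4}{o - 9} = 8 \frac{-4 + o}{-9 + o} = \frac{8 \left(-4 + o\right)}{-9 + o}$)
$\frac{1}{y{\left(z{\left(R{\left(0 \right)} \right)} \right)} + 972} = \frac{1}{\frac{8 \left(-4 + 1\right)}{-9 + 1} + 972} = \frac{1}{8 \frac{1}{-8} \left(-3\right) + 972} = \frac{1}{8 \left(- \frac{1}{8}\right) \left(-3\right) + 972} = \frac{1}{3 + 972} = \frac{1}{975}$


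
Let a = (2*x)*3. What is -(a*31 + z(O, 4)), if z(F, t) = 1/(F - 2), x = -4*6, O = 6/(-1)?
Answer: 35713/8 ≈ 4464.1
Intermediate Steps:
O = -6 (O = 6*(-1) = -6)
x = -24
a = -144 (a = (2*(-24))*3 = -48*3 = -144)
z(F, t) = 1/(-2 + F)
-(a*31 + z(O, 4)) = -(-144*31 + 1/(-2 - 6)) = -(-4464 + 1/(-8)) = -(-4464 - ⅛) = -1*(-35713/8) = 35713/8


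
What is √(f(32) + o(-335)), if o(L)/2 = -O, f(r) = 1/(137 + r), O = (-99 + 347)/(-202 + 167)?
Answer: √2935065/455 ≈ 3.7653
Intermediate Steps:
O = -248/35 (O = 248/(-35) = 248*(-1/35) = -248/35 ≈ -7.0857)
o(L) = 496/35 (o(L) = 2*(-1*(-248/35)) = 2*(248/35) = 496/35)
√(f(32) + o(-335)) = √(1/(137 + 32) + 496/35) = √(1/169 + 496/35) = √(83859/5915) = √2935065/455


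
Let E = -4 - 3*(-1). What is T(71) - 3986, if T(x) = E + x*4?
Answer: -3703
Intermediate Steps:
E = -1 (E = -4 + 3 = -1)
T(x) = -1 + 4*x (T(x) = -1 + x*4 = -1 + 4*x)
T(71) - 3986 = (-1 + 4*71) - 3986 = (-1 + 284) - 3986 = 283 - 3986 = -3703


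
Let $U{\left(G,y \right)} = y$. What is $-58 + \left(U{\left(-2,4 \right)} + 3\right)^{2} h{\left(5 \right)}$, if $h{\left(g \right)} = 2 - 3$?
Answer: $-107$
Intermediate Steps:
$h{\left(g \right)} = -1$ ($h{\left(g \right)} = 2 - 3 = -1$)
$-58 + \left(U{\left(-2,4 \right)} + 3\right)^{2} h{\left(5 \right)} = -58 + \left(4 + 3\right)^{2} \left(-1\right) = -58 + 7^{2} \left(-1\right) = -58 + 49 \left(-1\right) = -58 - 49 = -107$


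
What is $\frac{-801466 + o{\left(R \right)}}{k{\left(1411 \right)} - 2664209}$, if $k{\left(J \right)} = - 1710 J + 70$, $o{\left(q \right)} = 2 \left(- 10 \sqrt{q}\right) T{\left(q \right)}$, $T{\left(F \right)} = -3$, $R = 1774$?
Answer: $\frac{801466}{5076949} - \frac{60 \sqrt{1774}}{5076949} \approx 0.15737$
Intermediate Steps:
$o{\left(q \right)} = 60 \sqrt{q}$ ($o{\left(q \right)} = 2 \left(- 10 \sqrt{q}\right) \left(-3\right) = - 20 \sqrt{q} \left(-3\right) = 60 \sqrt{q}$)
$k{\left(J \right)} = 70 - 1710 J$
$\frac{-801466 + o{\left(R \right)}}{k{\left(1411 \right)} - 2664209} = \frac{-801466 + 60 \sqrt{1774}}{\left(70 - 2412810\right) - 2664209} = \frac{-801466 + 60 \sqrt{1774}}{-2412740 - 2664209} = \frac{-801466 + 60 \sqrt{1774}}{-5076949} = \left(-801466 + 60 \sqrt{1774}\right) \left(- \frac{1}{5076949}\right) = \frac{801466}{5076949} - \frac{60 \sqrt{1774}}{5076949}$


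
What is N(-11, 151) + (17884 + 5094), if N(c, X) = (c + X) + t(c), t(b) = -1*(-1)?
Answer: 23119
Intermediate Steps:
t(b) = 1
N(c, X) = 1 + X + c (N(c, X) = (c + X) + 1 = (X + c) + 1 = 1 + X + c)
N(-11, 151) + (17884 + 5094) = (1 + 151 - 11) + (17884 + 5094) = 141 + 22978 = 23119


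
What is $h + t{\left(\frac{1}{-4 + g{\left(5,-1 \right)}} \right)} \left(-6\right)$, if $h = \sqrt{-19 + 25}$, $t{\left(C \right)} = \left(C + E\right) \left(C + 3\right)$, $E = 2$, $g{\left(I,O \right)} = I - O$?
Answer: $- \frac{105}{2} + \sqrt{6} \approx -50.051$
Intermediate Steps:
$t{\left(C \right)} = \left(2 + C\right) \left(3 + C\right)$ ($t{\left(C \right)} = \left(C + 2\right) \left(C + 3\right) = \left(2 + C\right) \left(3 + C\right)$)
$h = \sqrt{6} \approx 2.4495$
$h + t{\left(\frac{1}{-4 + g{\left(5,-1 \right)}} \right)} \left(-6\right) = \sqrt{6} + \left(6 + \left(\frac{1}{-4 + \left(5 - -1\right)}\right)^{2} + \frac{5}{-4 + \left(5 - -1\right)}\right) \left(-6\right) = \sqrt{6} + \left(6 + \left(\frac{1}{-4 + \left(5 + 1\right)}\right)^{2} + \frac{5}{-4 + \left(5 + 1\right)}\right) \left(-6\right) = \sqrt{6} + \left(6 + \left(\frac{1}{-4 + 6}\right)^{2} + \frac{5}{-4 + 6}\right) \left(-6\right) = \sqrt{6} + \left(6 + \left(\frac{1}{2}\right)^{2} + \frac{5}{2}\right) \left(-6\right) = \sqrt{6} + \left(6 + \left(\frac{1}{2}\right)^{2} + 5 \cdot \frac{1}{2}\right) \left(-6\right) = \sqrt{6} + \left(6 + \frac{1}{4} + \frac{5}{2}\right) \left(-6\right) = \sqrt{6} + \frac{35}{4} \left(-6\right) = \sqrt{6} - \frac{105}{2} = - \frac{105}{2} + \sqrt{6}$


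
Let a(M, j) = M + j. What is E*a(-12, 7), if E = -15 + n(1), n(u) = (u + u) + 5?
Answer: 40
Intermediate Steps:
n(u) = 5 + 2*u (n(u) = 2*u + 5 = 5 + 2*u)
E = -8 (E = -15 + (5 + 2*1) = -15 + (5 + 2) = -15 + 7 = -8)
E*a(-12, 7) = -8*(-12 + 7) = -8*(-5) = 40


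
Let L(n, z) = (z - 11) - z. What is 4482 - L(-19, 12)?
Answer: 4493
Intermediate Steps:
L(n, z) = -11 (L(n, z) = (-11 + z) - z = -11)
4482 - L(-19, 12) = 4482 - 1*(-11) = 4482 + 11 = 4493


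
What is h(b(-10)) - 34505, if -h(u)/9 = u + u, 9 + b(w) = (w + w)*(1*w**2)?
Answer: 1657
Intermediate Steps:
b(w) = -9 + 2*w**3 (b(w) = -9 + (w + w)*(1*w**2) = -9 + (2*w)*w**2 = -9 + 2*w**3)
h(u) = -18*u (h(u) = -9*(u + u) = -18*u)
h(b(-10)) - 34505 = -18*(-9 + 2*(-10)**3) - 34505 = -18*(-9 + 2*(-1000)) - 34505 = -18*(-9 - 2000) - 34505 = -18*(-2009) - 34505 = 36162 - 34505 = 1657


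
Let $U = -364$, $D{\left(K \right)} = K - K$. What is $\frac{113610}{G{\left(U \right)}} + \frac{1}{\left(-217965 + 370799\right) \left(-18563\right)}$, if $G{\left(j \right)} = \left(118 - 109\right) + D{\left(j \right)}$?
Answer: $\frac{107439369115537}{8511172626} \approx 12623.0$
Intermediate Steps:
$D{\left(K \right)} = 0$
$G{\left(j \right)} = 9$ ($G{\left(j \right)} = \left(118 - 109\right) + 0 = 9 + 0 = 9$)
$\frac{113610}{G{\left(U \right)}} + \frac{1}{\left(-217965 + 370799\right) \left(-18563\right)} = \frac{113610}{9} + \frac{1}{\left(-217965 + 370799\right) \left(-18563\right)} = 113610 \cdot \frac{1}{9} + \frac{1}{152834} \left(- \frac{1}{18563}\right) = \frac{37870}{3} + \frac{1}{152834} \left(- \frac{1}{18563}\right) = \frac{37870}{3} - \frac{1}{2837057542} = \frac{107439369115537}{8511172626}$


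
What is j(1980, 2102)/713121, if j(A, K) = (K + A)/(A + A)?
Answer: 2041/1411979580 ≈ 1.4455e-6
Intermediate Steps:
j(A, K) = (A + K)/(2*A) (j(A, K) = (A + K)/((2*A)) = (A + K)*(1/(2*A)) = (A + K)/(2*A))
j(1980, 2102)/713121 = ((½)*(1980 + 2102)/1980)/713121 = ((½)*(1/1980)*4082)*(1/713121) = (2041/1980)*(1/713121) = 2041/1411979580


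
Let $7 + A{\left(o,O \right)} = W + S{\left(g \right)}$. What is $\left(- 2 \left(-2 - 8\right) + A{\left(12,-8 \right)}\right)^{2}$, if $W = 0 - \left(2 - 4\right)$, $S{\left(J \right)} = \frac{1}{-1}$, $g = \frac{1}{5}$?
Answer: $196$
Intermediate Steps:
$g = \frac{1}{5} \approx 0.2$
$S{\left(J \right)} = -1$
$W = 2$ ($W = 0 - -2 = 0 + 2 = 2$)
$A{\left(o,O \right)} = -6$ ($A{\left(o,O \right)} = -7 + \left(2 - 1\right) = -7 + 1 = -6$)
$\left(- 2 \left(-2 - 8\right) + A{\left(12,-8 \right)}\right)^{2} = \left(- 2 \left(-2 - 8\right) - 6\right)^{2} = \left(\left(-2\right) \left(-10\right) - 6\right)^{2} = \left(20 - 6\right)^{2} = 14^{2} = 196$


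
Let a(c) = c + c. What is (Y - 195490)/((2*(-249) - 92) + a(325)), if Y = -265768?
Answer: -230629/30 ≈ -7687.6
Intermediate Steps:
a(c) = 2*c
(Y - 195490)/((2*(-249) - 92) + a(325)) = (-265768 - 195490)/((2*(-249) - 92) + 2*325) = -461258/((-498 - 92) + 650) = -461258/(-590 + 650) = -461258/60 = -461258*1/60 = -230629/30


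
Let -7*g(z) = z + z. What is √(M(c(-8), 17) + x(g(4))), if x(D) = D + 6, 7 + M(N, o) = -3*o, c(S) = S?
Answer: 2*I*√651/7 ≈ 7.2899*I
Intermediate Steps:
g(z) = -2*z/7 (g(z) = -(z + z)/7 = -2*z/7)
M(N, o) = -7 - 3*o
x(D) = 6 + D
√(M(c(-8), 17) + x(g(4))) = √((-7 - 3*17) + (6 - 2/7*4)) = √((-7 - 51) + (6 - 8/7)) = √(-58 + 34/7) = √(-372/7) = 2*I*√651/7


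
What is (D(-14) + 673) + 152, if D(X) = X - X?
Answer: 825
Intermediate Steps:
D(X) = 0
(D(-14) + 673) + 152 = (0 + 673) + 152 = 673 + 152 = 825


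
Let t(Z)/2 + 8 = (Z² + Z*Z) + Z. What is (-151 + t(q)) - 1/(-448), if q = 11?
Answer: 151873/448 ≈ 339.00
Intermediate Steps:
t(Z) = -16 + 2*Z + 4*Z² (t(Z) = -16 + 2*((Z² + Z*Z) + Z) = -16 + 2*((Z² + Z²) + Z) = -16 + 2*(2*Z² + Z) = -16 + 2*(Z + 2*Z²) = -16 + (2*Z + 4*Z²) = -16 + 2*Z + 4*Z²)
(-151 + t(q)) - 1/(-448) = (-151 + (-16 + 2*11 + 4*11²)) - 1/(-448) = (-151 + (-16 + 22 + 4*121)) - 1*(-1/448) = (-151 + (-16 + 22 + 484)) + 1/448 = (-151 + 490) + 1/448 = 339 + 1/448 = 151873/448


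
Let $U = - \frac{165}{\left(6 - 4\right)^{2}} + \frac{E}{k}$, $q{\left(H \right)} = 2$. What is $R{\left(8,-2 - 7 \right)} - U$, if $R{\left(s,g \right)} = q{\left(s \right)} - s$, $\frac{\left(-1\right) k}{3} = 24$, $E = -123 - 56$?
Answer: $\frac{2359}{72} \approx 32.764$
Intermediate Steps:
$E = -179$ ($E = -123 - 56 = -179$)
$k = -72$ ($k = \left(-3\right) 24 = -72$)
$R{\left(s,g \right)} = 2 - s$
$U = - \frac{2791}{72}$ ($U = - \frac{165}{\left(6 - 4\right)^{2}} - \frac{179}{-72} = - \frac{165}{2^{2}} - - \frac{179}{72} = - \frac{165}{4} + \frac{179}{72} = - \frac{2791}{72} \approx -38.764$)
$R{\left(8,-2 - 7 \right)} - U = \left(2 - 8\right) - - \frac{2791}{72} = \left(2 - 8\right) + \frac{2791}{72} = -6 + \frac{2791}{72} = \frac{2359}{72}$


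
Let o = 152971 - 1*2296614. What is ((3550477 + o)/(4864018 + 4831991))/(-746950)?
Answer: -703417/3621216961275 ≈ -1.9425e-7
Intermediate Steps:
o = -2143643 (o = 152971 - 2296614 = -2143643)
((3550477 + o)/(4864018 + 4831991))/(-746950) = ((3550477 - 2143643)/(4864018 + 4831991))/(-746950) = (1406834/9696009)*(-1/746950) = -703417/3621216961275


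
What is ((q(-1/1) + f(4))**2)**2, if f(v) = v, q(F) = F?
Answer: 81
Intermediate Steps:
((q(-1/1) + f(4))**2)**2 = ((-1/1 + 4)**2)**2 = ((-1*1 + 4)**2)**2 = ((-1 + 4)**2)**2 = (3**2)**2 = 9**2 = 81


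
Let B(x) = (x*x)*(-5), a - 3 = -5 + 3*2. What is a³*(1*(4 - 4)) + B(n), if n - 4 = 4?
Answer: -320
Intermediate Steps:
n = 8 (n = 4 + 4 = 8)
a = 4 (a = 3 + (-5 + 3*2) = 3 + (-5 + 6) = 3 + 1 = 4)
B(x) = -5*x² (B(x) = x²*(-5) = -5*x²)
a³*(1*(4 - 4)) + B(n) = 4³*(1*(4 - 4)) - 5*8² = 64*(1*0) - 5*64 = 64*0 - 320 = 0 - 320 = -320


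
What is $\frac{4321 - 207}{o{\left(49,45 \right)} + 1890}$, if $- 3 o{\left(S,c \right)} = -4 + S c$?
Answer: $\frac{12342}{3469} \approx 3.5578$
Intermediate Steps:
$o{\left(S,c \right)} = \frac{4}{3} - \frac{S c}{3}$ ($o{\left(S,c \right)} = - \frac{-4 + S c}{3} = \frac{4}{3} - \frac{S c}{3}$)
$\frac{4321 - 207}{o{\left(49,45 \right)} + 1890} = \frac{4321 - 207}{\left(\frac{4}{3} - \frac{49}{3} \cdot 45\right) + 1890} = \frac{4114}{\left(\frac{4}{3} - 735\right) + 1890} = \frac{4114}{- \frac{2201}{3} + 1890} = \frac{4114}{\frac{3469}{3}} = 4114 \cdot \frac{3}{3469} = \frac{12342}{3469}$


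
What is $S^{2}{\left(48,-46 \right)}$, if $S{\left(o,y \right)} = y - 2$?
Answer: $2304$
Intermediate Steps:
$S{\left(o,y \right)} = -2 + y$ ($S{\left(o,y \right)} = y - 2 = -2 + y$)
$S^{2}{\left(48,-46 \right)} = \left(-2 - 46\right)^{2} = \left(-48\right)^{2} = 2304$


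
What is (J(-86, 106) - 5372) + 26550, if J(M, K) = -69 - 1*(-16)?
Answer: 21125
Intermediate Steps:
J(M, K) = -53 (J(M, K) = -69 + 16 = -53)
(J(-86, 106) - 5372) + 26550 = (-53 - 5372) + 26550 = -5425 + 26550 = 21125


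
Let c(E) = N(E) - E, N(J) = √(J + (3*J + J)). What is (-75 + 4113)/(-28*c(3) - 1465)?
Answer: -5576478/1895401 + 113064*√15/1895401 ≈ -2.7111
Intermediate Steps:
N(J) = √5*√J (N(J) = √(J + 4*J) = √(5*J) = √5*√J)
c(E) = -E + √5*√E (c(E) = √5*√E - E = -E + √5*√E)
(-75 + 4113)/(-28*c(3) - 1465) = (-75 + 4113)/(-28*(-1*3 + √5*√3) - 1465) = 4038/(-28*(-3 + √15) - 1465) = 4038/((84 - 28*√15) - 1465) = 4038/(-1381 - 28*√15)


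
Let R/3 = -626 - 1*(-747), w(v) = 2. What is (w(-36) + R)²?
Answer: 133225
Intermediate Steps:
R = 363 (R = 3*(-626 - 1*(-747)) = 3*(-626 + 747) = 3*121 = 363)
(w(-36) + R)² = (2 + 363)² = 365² = 133225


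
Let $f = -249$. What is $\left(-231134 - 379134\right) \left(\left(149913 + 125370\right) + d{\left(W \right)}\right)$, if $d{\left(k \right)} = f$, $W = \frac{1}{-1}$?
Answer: $-167844449112$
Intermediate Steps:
$W = -1$
$d{\left(k \right)} = -249$
$\left(-231134 - 379134\right) \left(\left(149913 + 125370\right) + d{\left(W \right)}\right) = \left(-231134 - 379134\right) \left(\left(149913 + 125370\right) - 249\right) = - 610268 \left(275283 - 249\right) = \left(-610268\right) 275034 = -167844449112$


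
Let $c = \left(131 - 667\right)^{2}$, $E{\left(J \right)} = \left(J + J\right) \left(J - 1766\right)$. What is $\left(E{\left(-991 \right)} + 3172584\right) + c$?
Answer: $8924254$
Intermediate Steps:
$E{\left(J \right)} = 2 J \left(-1766 + J\right)$
$c = 287296$ ($c = \left(-536\right)^{2} = 287296$)
$\left(E{\left(-991 \right)} + 3172584\right) + c = \left(2 \left(-991\right) \left(-1766 - 991\right) + 3172584\right) + 287296 = \left(2 \left(-991\right) \left(-2757\right) + 3172584\right) + 287296 = \left(5464374 + 3172584\right) + 287296 = 8636958 + 287296 = 8924254$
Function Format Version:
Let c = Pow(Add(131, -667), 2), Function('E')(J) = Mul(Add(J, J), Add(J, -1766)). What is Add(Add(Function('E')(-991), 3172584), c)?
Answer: 8924254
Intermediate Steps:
Function('E')(J) = Mul(2, J, Add(-1766, J)) (Function('E')(J) = Mul(Mul(2, J), Add(-1766, J)) = Mul(2, J, Add(-1766, J)))
c = 287296 (c = Pow(-536, 2) = 287296)
Add(Add(Function('E')(-991), 3172584), c) = Add(Add(Mul(2, -991, Add(-1766, -991)), 3172584), 287296) = Add(Add(Mul(2, -991, -2757), 3172584), 287296) = Add(Add(5464374, 3172584), 287296) = Add(8636958, 287296) = 8924254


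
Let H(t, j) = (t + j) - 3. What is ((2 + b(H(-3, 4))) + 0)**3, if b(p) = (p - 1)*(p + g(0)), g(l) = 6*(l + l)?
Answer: 512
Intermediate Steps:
g(l) = 12*l (g(l) = 6*(2*l) = 12*l)
H(t, j) = -3 + j + t (H(t, j) = (j + t) - 3 = -3 + j + t)
b(p) = p*(-1 + p) (b(p) = (p - 1)*(p + 12*0) = (-1 + p)*(p + 0) = (-1 + p)*p = p*(-1 + p))
((2 + b(H(-3, 4))) + 0)**3 = ((2 + (-3 + 4 - 3)*(-1 + (-3 + 4 - 3))) + 0)**3 = ((2 - 2*(-1 - 2)) + 0)**3 = ((2 - 2*(-3)) + 0)**3 = ((2 + 6) + 0)**3 = (8 + 0)**3 = 8**3 = 512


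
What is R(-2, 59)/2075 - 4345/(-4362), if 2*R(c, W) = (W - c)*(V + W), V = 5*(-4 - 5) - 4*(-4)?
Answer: 2601421/1810230 ≈ 1.4371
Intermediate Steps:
V = -29 (V = 5*(-9) + 16 = -45 + 16 = -29)
R(c, W) = (-29 + W)*(W - c)/2 (R(c, W) = ((W - c)*(-29 + W))/2 = ((-29 + W)*(W - c))/2 = (-29 + W)*(W - c)/2)
R(-2, 59)/2075 - 4345/(-4362) = ((½)*59² - 29/2*59 + (29/2)*(-2) - ½*59*(-2))/2075 - 4345/(-4362) = ((½)*3481 - 1711/2 - 29 + 59)*(1/2075) - 4345*(-1/4362) = (3481/2 - 1711/2 - 29 + 59)*(1/2075) + 4345/4362 = 915*(1/2075) + 4345/4362 = 183/415 + 4345/4362 = 2601421/1810230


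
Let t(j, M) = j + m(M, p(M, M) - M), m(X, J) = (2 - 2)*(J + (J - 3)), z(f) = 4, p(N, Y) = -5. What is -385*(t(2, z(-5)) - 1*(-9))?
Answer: -4235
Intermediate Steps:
m(X, J) = 0 (m(X, J) = 0*(J + (-3 + J)) = 0*(-3 + 2*J) = 0)
t(j, M) = j (t(j, M) = j + 0 = j)
-385*(t(2, z(-5)) - 1*(-9)) = -385*(2 - 1*(-9)) = -385*(2 + 9) = -385*11 = -4235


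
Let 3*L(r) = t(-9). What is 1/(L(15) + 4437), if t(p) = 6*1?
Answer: 1/4439 ≈ 0.00022528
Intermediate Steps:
t(p) = 6
L(r) = 2 (L(r) = (⅓)*6 = 2)
1/(L(15) + 4437) = 1/(2 + 4437) = 1/4439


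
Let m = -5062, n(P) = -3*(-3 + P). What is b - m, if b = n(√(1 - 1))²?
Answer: 5143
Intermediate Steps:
n(P) = 9 - 3*P
b = 81 (b = (9 - 3*√(1 - 1))² = (9 - 3*√0)² = (9 - 3*0)² = (9 + 0)² = 9² = 81)
b - m = 81 - 1*(-5062) = 81 + 5062 = 5143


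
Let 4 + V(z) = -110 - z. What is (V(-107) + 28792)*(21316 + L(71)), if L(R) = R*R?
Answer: 758686245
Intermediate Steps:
V(z) = -114 - z (V(z) = -4 + (-110 - z) = -114 - z)
L(R) = R²
(V(-107) + 28792)*(21316 + L(71)) = ((-114 - 1*(-107)) + 28792)*(21316 + 71²) = ((-114 + 107) + 28792)*(21316 + 5041) = (-7 + 28792)*26357 = 28785*26357 = 758686245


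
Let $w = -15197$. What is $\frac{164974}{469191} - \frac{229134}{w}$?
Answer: $\frac{110014720472}{7130295627} \approx 15.429$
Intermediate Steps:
$\frac{164974}{469191} - \frac{229134}{w} = \frac{164974}{469191} - \frac{229134}{-15197} = 164974 \cdot \frac{1}{469191} - - \frac{229134}{15197} = \frac{164974}{469191} + \frac{229134}{15197} = \frac{110014720472}{7130295627}$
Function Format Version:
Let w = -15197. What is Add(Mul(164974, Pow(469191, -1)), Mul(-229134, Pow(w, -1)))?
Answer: Rational(110014720472, 7130295627) ≈ 15.429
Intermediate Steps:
Add(Mul(164974, Pow(469191, -1)), Mul(-229134, Pow(w, -1))) = Add(Mul(164974, Pow(469191, -1)), Mul(-229134, Pow(-15197, -1))) = Add(Mul(164974, Rational(1, 469191)), Mul(-229134, Rational(-1, 15197))) = Add(Rational(164974, 469191), Rational(229134, 15197)) = Rational(110014720472, 7130295627)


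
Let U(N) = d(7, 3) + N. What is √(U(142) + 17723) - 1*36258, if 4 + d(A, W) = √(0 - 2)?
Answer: -36258 + √(17861 + I*√2) ≈ -36124.0 + 0.0052909*I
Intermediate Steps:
d(A, W) = -4 + I*√2 (d(A, W) = -4 + √(0 - 2) = -4 + √(-2) = -4 + I*√2)
U(N) = -4 + N + I*√2 (U(N) = (-4 + I*√2) + N = -4 + N + I*√2)
√(U(142) + 17723) - 1*36258 = √((-4 + 142 + I*√2) + 17723) - 1*36258 = √((138 + I*√2) + 17723) - 36258 = √(17861 + I*√2) - 36258 = -36258 + √(17861 + I*√2)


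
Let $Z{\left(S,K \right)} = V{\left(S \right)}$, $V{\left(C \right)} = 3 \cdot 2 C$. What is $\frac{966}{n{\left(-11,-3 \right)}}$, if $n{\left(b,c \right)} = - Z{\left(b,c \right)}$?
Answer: $\frac{161}{11} \approx 14.636$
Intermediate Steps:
$V{\left(C \right)} = 6 C$
$Z{\left(S,K \right)} = 6 S$
$n{\left(b,c \right)} = - 6 b$
$\frac{966}{n{\left(-11,-3 \right)}} = \frac{966}{\left(-6\right) \left(-11\right)} = \frac{966}{66} = 966 \cdot \frac{1}{66} = \frac{161}{11}$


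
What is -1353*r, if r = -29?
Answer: 39237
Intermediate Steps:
-1353*r = -1353*(-29) = 39237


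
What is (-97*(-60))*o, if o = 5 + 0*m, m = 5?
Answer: 29100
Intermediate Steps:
o = 5 (o = 5 + 0*5 = 5 + 0 = 5)
(-97*(-60))*o = -97*(-60)*5 = 5820*5 = 29100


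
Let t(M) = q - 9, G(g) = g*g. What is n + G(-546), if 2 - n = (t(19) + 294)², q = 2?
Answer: 215749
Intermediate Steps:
G(g) = g²
t(M) = -7 (t(M) = 2 - 9 = -7)
n = -82367 (n = 2 - (-7 + 294)² = 2 - 1*287² = 2 - 1*82369 = 2 - 82369 = -82367)
n + G(-546) = -82367 + (-546)² = -82367 + 298116 = 215749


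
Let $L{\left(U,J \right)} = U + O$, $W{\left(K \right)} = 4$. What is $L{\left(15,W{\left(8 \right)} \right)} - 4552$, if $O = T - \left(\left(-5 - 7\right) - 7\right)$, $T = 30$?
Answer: $-4488$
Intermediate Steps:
$O = 49$ ($O = 30 - \left(\left(-5 - 7\right) - 7\right) = 30 - \left(-12 - 7\right) = 30 - -19 = 30 + 19 = 49$)
$L{\left(U,J \right)} = 49 + U$ ($L{\left(U,J \right)} = U + 49 = 49 + U$)
$L{\left(15,W{\left(8 \right)} \right)} - 4552 = \left(49 + 15\right) - 4552 = 64 - 4552 = -4488$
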